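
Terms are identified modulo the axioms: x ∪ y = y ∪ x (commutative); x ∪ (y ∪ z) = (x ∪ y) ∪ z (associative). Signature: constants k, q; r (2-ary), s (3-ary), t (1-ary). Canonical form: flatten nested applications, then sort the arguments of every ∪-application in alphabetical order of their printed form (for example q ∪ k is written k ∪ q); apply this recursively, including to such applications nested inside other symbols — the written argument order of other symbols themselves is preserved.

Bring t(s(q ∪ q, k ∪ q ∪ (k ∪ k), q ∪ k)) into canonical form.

Answer: t(s(q ∪ q, k ∪ k ∪ k ∪ q, k ∪ q))

Derivation:
Work inside:  k ∪ q ∪ (k ∪ k)
Merge nested applications:  k ∪ q ∪ k ∪ k
Sort:  k ∪ k ∪ k ∪ q
Put back:  t(s(q ∪ q, k ∪ k ∪ k ∪ q, k ∪ q))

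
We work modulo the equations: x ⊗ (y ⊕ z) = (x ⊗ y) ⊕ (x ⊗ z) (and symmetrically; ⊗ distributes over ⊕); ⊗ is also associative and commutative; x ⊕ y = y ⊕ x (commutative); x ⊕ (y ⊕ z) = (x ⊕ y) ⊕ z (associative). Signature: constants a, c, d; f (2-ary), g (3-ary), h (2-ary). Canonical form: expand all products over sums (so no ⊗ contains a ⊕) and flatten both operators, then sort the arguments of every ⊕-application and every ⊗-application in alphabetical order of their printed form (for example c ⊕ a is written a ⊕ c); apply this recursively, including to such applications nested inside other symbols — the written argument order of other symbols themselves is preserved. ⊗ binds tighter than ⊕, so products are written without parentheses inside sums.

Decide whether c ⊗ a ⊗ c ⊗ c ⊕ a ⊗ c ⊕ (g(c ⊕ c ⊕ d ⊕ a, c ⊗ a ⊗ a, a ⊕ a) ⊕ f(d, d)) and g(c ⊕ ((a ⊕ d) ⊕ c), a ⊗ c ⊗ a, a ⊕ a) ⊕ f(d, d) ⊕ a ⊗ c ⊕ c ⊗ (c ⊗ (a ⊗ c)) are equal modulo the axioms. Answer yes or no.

Answer: yes — both canonical forms are a ⊗ c ⊕ a ⊗ c ⊗ c ⊗ c ⊕ f(d, d) ⊕ g(a ⊕ c ⊕ c ⊕ d, a ⊗ a ⊗ c, a ⊕ a)

Derivation:
Left:  c ⊗ a ⊗ c ⊗ c ⊕ a ⊗ c ⊕ (g(c ⊕ c ⊕ d ⊕ a, c ⊗ a ⊗ a, a ⊕ a) ⊕ f(d, d))
  Un-nest:  a ⊗ c ⊗ c ⊗ c ⊕ a ⊗ c ⊕ g(a ⊕ c ⊕ c ⊕ d, a ⊗ a ⊗ c, a ⊕ a) ⊕ f(d, d)
  Order the arguments:  a ⊗ c ⊕ a ⊗ c ⊗ c ⊗ c ⊕ f(d, d) ⊕ g(a ⊕ c ⊕ c ⊕ d, a ⊗ a ⊗ c, a ⊕ a)
Right:  g(c ⊕ ((a ⊕ d) ⊕ c), a ⊗ c ⊗ a, a ⊕ a) ⊕ f(d, d) ⊕ a ⊗ c ⊕ c ⊗ (c ⊗ (a ⊗ c))
  Flatten:  g(a ⊕ c ⊕ c ⊕ d, a ⊗ a ⊗ c, a ⊕ a) ⊕ f(d, d) ⊕ a ⊗ c ⊕ a ⊗ c ⊗ c ⊗ c
  Sort:  a ⊗ c ⊕ a ⊗ c ⊗ c ⊗ c ⊕ f(d, d) ⊕ g(a ⊕ c ⊕ c ⊕ d, a ⊗ a ⊗ c, a ⊕ a)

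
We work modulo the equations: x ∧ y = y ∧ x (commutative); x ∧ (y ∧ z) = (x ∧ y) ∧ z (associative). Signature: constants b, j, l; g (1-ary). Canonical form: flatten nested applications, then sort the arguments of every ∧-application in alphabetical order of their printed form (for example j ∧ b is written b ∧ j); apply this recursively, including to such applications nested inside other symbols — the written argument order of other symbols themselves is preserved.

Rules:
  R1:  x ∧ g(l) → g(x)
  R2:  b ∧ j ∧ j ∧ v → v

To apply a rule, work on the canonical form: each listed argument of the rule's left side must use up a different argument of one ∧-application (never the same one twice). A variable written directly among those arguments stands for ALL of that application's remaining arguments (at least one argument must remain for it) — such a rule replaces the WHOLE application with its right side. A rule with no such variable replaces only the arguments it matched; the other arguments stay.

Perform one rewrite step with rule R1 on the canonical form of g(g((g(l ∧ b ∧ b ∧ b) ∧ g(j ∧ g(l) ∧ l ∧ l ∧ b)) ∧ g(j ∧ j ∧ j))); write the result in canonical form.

Answer: g(g(g(b ∧ b ∧ b ∧ l) ∧ g(g(b ∧ j ∧ l ∧ l)) ∧ g(j ∧ j ∧ j)))

Derivation:
Canonical form:  g(g(g(b ∧ b ∧ b ∧ l) ∧ g(b ∧ g(l) ∧ j ∧ l ∧ l) ∧ g(j ∧ j ∧ j)))
Match R1:  consume g(l);  x := b ∧ j ∧ l ∧ l
Every leftover argument binds to the variable; the entire application is replaced.
New term:  g(g(g(b ∧ b ∧ b ∧ l) ∧ g(g(b ∧ j ∧ l ∧ l)) ∧ g(j ∧ j ∧ j)))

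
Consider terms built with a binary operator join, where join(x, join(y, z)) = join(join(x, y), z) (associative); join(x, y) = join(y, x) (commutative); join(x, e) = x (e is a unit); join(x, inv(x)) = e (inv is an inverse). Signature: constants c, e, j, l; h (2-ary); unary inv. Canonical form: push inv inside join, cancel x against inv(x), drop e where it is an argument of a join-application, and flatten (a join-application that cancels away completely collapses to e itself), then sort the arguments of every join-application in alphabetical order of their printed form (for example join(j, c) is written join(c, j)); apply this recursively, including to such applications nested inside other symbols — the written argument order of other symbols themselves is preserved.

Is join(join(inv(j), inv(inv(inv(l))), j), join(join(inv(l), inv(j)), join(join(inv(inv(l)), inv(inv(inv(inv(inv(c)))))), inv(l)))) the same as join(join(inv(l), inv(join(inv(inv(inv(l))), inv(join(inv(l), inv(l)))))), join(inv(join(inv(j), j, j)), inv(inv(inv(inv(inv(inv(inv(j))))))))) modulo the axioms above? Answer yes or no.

Left:  join(join(inv(j), inv(inv(inv(l))), j), join(join(inv(l), inv(j)), join(join(inv(inv(l)), inv(inv(inv(inv(inv(c)))))), inv(l))))
  Push inv inside:  distribute inv over join and collapse double inv
  Collect terms:  join(inv(j), inv(l), inv(l), inv(c))
  Sort:  join(inv(c), inv(j), inv(l), inv(l))
Right:  join(join(inv(l), inv(join(inv(inv(inv(l))), inv(join(inv(l), inv(l)))))), join(inv(join(inv(j), j, j)), inv(inv(inv(inv(inv(inv(inv(j)))))))))
  Push inv inside:  distribute inv over join and collapse double inv
  Combine occurrences:  join(inv(l), inv(l), inv(j), inv(j))
  Sort arguments:  join(inv(j), inv(j), inv(l), inv(l))

Answer: no — join(inv(c), inv(j), inv(l), inv(l)) vs join(inv(j), inv(j), inv(l), inv(l))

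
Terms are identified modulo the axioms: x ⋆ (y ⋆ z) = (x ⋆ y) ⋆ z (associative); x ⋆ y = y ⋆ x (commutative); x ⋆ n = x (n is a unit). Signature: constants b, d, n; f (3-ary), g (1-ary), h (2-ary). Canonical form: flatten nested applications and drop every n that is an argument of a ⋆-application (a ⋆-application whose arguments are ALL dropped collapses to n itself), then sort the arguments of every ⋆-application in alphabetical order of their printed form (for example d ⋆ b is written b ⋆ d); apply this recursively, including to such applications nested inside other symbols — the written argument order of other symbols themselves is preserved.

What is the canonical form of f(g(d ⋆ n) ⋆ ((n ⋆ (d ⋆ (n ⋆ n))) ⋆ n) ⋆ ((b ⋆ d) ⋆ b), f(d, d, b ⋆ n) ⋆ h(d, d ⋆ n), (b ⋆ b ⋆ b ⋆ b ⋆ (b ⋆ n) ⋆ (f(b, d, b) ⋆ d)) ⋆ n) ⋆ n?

Canonicalize subterm:  f(g(d ⋆ n) ⋆ ((n ⋆ (d ⋆ (n ⋆ n))) ⋆ n) ⋆ ((b ⋆ d) ⋆ b), f(d, d, b ⋆ n) ⋆ h(d, d ⋆ n), (b ⋆ b ⋆ b ⋆ b ⋆ (b ⋆ n) ⋆ (f(b, d, b) ⋆ d)) ⋆ n)  →  f(b ⋆ b ⋆ d ⋆ d ⋆ g(d), f(d, d, b) ⋆ h(d, d), b ⋆ b ⋆ b ⋆ b ⋆ b ⋆ d ⋆ f(b, d, b))
Unit:  drop n
Sort:  f(b ⋆ b ⋆ d ⋆ d ⋆ g(d), f(d, d, b) ⋆ h(d, d), b ⋆ b ⋆ b ⋆ b ⋆ b ⋆ d ⋆ f(b, d, b))

Answer: f(b ⋆ b ⋆ d ⋆ d ⋆ g(d), f(d, d, b) ⋆ h(d, d), b ⋆ b ⋆ b ⋆ b ⋆ b ⋆ d ⋆ f(b, d, b))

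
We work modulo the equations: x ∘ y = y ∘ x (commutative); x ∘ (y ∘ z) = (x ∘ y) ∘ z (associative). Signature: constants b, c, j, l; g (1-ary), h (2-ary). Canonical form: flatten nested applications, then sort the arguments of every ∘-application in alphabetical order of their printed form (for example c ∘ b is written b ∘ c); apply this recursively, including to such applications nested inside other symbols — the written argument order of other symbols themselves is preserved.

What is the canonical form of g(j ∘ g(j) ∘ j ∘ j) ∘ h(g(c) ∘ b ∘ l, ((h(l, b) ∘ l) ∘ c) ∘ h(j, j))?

Answer: g(g(j) ∘ j ∘ j ∘ j) ∘ h(b ∘ g(c) ∘ l, c ∘ h(j, j) ∘ h(l, b) ∘ l)

Derivation:
Canonicalize subterm:  g(j ∘ g(j) ∘ j ∘ j)  →  g(g(j) ∘ j ∘ j ∘ j)
Simplify inside:  h(g(c) ∘ b ∘ l, ((h(l, b) ∘ l) ∘ c) ∘ h(j, j))  →  h(b ∘ g(c) ∘ l, c ∘ h(j, j) ∘ h(l, b) ∘ l)
Sort:  g(g(j) ∘ j ∘ j ∘ j) ∘ h(b ∘ g(c) ∘ l, c ∘ h(j, j) ∘ h(l, b) ∘ l)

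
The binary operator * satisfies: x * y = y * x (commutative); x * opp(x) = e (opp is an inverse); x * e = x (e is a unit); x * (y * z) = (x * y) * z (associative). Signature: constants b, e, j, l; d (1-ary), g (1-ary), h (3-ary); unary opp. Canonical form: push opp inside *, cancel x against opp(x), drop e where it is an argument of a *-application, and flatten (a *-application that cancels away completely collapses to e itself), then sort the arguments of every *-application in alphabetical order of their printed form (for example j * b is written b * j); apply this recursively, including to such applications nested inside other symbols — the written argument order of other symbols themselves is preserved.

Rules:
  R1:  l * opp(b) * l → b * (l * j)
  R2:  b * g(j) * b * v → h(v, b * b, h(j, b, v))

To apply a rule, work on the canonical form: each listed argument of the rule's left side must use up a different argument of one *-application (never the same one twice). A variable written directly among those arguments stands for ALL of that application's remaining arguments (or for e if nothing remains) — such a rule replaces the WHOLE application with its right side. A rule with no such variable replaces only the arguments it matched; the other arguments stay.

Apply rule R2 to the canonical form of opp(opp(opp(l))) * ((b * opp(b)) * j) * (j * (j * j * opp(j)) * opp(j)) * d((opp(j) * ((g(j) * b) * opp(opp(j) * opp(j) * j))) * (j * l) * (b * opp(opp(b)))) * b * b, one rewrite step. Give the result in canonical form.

Canonical form:  b * b * d(b * b * b * g(j) * j * l) * j * j * opp(l)
R2 matches:  uses b, b, g(j);  v := b * j * l
The variable takes the whole remainder — replace the entire application.
New term:  b * b * d(h(b * j * l, b * b, h(j, b, b * j * l))) * j * j * opp(l)

Answer: b * b * d(h(b * j * l, b * b, h(j, b, b * j * l))) * j * j * opp(l)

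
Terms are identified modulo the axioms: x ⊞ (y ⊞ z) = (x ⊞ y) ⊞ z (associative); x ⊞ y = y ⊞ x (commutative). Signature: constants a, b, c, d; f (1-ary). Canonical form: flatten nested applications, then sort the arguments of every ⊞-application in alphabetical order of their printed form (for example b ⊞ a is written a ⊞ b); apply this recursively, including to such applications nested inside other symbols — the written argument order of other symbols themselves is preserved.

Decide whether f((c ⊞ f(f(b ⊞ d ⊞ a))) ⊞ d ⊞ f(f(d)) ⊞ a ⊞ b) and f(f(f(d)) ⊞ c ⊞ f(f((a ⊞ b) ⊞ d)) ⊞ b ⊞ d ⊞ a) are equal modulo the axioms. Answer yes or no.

Answer: yes — both canonical forms are f(a ⊞ b ⊞ c ⊞ d ⊞ f(f(a ⊞ b ⊞ d)) ⊞ f(f(d)))

Derivation:
Left:  f((c ⊞ f(f(b ⊞ d ⊞ a))) ⊞ d ⊞ f(f(d)) ⊞ a ⊞ b)
  Work inside:  (c ⊞ f(f(b ⊞ d ⊞ a))) ⊞ d ⊞ f(f(d)) ⊞ a ⊞ b
  Merge nested applications:  c ⊞ f(f(b ⊞ d ⊞ a)) ⊞ d ⊞ f(f(d)) ⊞ a ⊞ b
  Canonicalize subterm:  f(f(b ⊞ d ⊞ a))  →  f(f(a ⊞ b ⊞ d))
  Sort:  a ⊞ b ⊞ c ⊞ d ⊞ f(f(a ⊞ b ⊞ d)) ⊞ f(f(d))
  Reassemble:  f(a ⊞ b ⊞ c ⊞ d ⊞ f(f(a ⊞ b ⊞ d)) ⊞ f(f(d)))
Right:  f(f(f(d)) ⊞ c ⊞ f(f((a ⊞ b) ⊞ d)) ⊞ b ⊞ d ⊞ a)
  Work inside:  f(f(d)) ⊞ c ⊞ f(f((a ⊞ b) ⊞ d)) ⊞ b ⊞ d ⊞ a
  Canonicalize subterm:  f(f((a ⊞ b) ⊞ d))  →  f(f(a ⊞ b ⊞ d))
  Order the arguments:  a ⊞ b ⊞ c ⊞ d ⊞ f(f(a ⊞ b ⊞ d)) ⊞ f(f(d))
  Put back:  f(a ⊞ b ⊞ c ⊞ d ⊞ f(f(a ⊞ b ⊞ d)) ⊞ f(f(d)))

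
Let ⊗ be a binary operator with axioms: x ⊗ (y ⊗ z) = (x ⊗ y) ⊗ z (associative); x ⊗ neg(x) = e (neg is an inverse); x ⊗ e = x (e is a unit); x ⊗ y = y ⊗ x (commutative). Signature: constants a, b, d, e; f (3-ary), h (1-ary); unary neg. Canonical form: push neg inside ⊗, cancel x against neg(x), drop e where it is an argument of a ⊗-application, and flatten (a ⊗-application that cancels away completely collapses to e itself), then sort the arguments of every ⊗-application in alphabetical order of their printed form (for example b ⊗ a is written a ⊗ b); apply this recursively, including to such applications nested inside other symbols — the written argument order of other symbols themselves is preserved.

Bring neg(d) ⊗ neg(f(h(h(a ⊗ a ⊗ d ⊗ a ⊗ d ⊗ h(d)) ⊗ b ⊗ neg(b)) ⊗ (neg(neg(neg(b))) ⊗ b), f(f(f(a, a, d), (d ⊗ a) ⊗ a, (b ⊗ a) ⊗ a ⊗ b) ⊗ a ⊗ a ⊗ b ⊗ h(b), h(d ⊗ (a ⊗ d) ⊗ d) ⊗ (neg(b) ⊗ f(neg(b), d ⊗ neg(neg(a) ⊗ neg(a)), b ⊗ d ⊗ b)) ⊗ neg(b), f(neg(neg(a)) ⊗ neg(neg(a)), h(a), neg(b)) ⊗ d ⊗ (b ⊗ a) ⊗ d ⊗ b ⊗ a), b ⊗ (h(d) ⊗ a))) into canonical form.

Push neg inside:  distribute neg over ⊗ and collapse double neg
Combine occurrences:  neg(d) ⊗ neg(f(h(h(a ⊗ a ⊗ a ⊗ d ⊗ d ⊗ h(d))), f(a ⊗ a ⊗ b ⊗ f(f(a, a, d), a ⊗ a ⊗ d, a ⊗ a ⊗ b ⊗ b) ⊗ h(b), f(neg(b), a ⊗ a ⊗ d, b ⊗ b ⊗ d) ⊗ h(a ⊗ d ⊗ d ⊗ d) ⊗ neg(b) ⊗ neg(b), a ⊗ a ⊗ b ⊗ b ⊗ d ⊗ d ⊗ f(a ⊗ a, h(a), neg(b))), a ⊗ b ⊗ h(d)))

Answer: neg(d) ⊗ neg(f(h(h(a ⊗ a ⊗ a ⊗ d ⊗ d ⊗ h(d))), f(a ⊗ a ⊗ b ⊗ f(f(a, a, d), a ⊗ a ⊗ d, a ⊗ a ⊗ b ⊗ b) ⊗ h(b), f(neg(b), a ⊗ a ⊗ d, b ⊗ b ⊗ d) ⊗ h(a ⊗ d ⊗ d ⊗ d) ⊗ neg(b) ⊗ neg(b), a ⊗ a ⊗ b ⊗ b ⊗ d ⊗ d ⊗ f(a ⊗ a, h(a), neg(b))), a ⊗ b ⊗ h(d)))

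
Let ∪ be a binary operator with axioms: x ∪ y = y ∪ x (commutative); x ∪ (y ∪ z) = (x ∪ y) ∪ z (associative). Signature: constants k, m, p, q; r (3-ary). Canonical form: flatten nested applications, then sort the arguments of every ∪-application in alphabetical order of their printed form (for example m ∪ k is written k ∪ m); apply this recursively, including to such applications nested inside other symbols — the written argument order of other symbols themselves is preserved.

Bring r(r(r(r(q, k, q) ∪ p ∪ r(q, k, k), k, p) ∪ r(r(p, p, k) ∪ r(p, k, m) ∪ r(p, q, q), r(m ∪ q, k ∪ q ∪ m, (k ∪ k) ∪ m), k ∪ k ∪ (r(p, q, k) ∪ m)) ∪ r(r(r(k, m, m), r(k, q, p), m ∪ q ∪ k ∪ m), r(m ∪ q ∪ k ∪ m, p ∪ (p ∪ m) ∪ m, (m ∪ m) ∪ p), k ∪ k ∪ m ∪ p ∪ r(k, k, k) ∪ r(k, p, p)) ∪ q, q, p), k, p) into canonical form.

Answer: r(r(q ∪ r(p ∪ r(q, k, k) ∪ r(q, k, q), k, p) ∪ r(r(p, k, m) ∪ r(p, p, k) ∪ r(p, q, q), r(m ∪ q, k ∪ m ∪ q, k ∪ k ∪ m), k ∪ k ∪ m ∪ r(p, q, k)) ∪ r(r(r(k, m, m), r(k, q, p), k ∪ m ∪ m ∪ q), r(k ∪ m ∪ m ∪ q, m ∪ m ∪ p ∪ p, m ∪ m ∪ p), k ∪ k ∪ m ∪ p ∪ r(k, k, k) ∪ r(k, p, p)), q, p), k, p)

Derivation:
Focus inside:  r(r(q, k, q) ∪ p ∪ r(q, k, k), k, p) ∪ r(r(p, p, k) ∪ r(p, k, m) ∪ r(p, q, q), r(m ∪ q, k ∪ q ∪ m, (k ∪ k) ∪ m), k ∪ k ∪ (r(p, q, k) ∪ m)) ∪ r(r(r(k, m, m), r(k, q, p), m ∪ q ∪ k ∪ m), r(m ∪ q ∪ k ∪ m, p ∪ (p ∪ m) ∪ m, (m ∪ m) ∪ p), k ∪ k ∪ m ∪ p ∪ r(k, k, k) ∪ r(k, p, p)) ∪ q
Simplify inside:  r(r(q, k, q) ∪ p ∪ r(q, k, k), k, p)  →  r(p ∪ r(q, k, k) ∪ r(q, k, q), k, p)
Simplify inside:  r(r(p, p, k) ∪ r(p, k, m) ∪ r(p, q, q), r(m ∪ q, k ∪ q ∪ m, (k ∪ k) ∪ m), k ∪ k ∪ (r(p, q, k) ∪ m))  →  r(r(p, k, m) ∪ r(p, p, k) ∪ r(p, q, q), r(m ∪ q, k ∪ m ∪ q, k ∪ k ∪ m), k ∪ k ∪ m ∪ r(p, q, k))
Canonicalize subterm:  r(r(r(k, m, m), r(k, q, p), m ∪ q ∪ k ∪ m), r(m ∪ q ∪ k ∪ m, p ∪ (p ∪ m) ∪ m, (m ∪ m) ∪ p), k ∪ k ∪ m ∪ p ∪ r(k, k, k) ∪ r(k, p, p))  →  r(r(r(k, m, m), r(k, q, p), k ∪ m ∪ m ∪ q), r(k ∪ m ∪ m ∪ q, m ∪ m ∪ p ∪ p, m ∪ m ∪ p), k ∪ k ∪ m ∪ p ∪ r(k, k, k) ∪ r(k, p, p))
Order the arguments:  q ∪ r(p ∪ r(q, k, k) ∪ r(q, k, q), k, p) ∪ r(r(p, k, m) ∪ r(p, p, k) ∪ r(p, q, q), r(m ∪ q, k ∪ m ∪ q, k ∪ k ∪ m), k ∪ k ∪ m ∪ r(p, q, k)) ∪ r(r(r(k, m, m), r(k, q, p), k ∪ m ∪ m ∪ q), r(k ∪ m ∪ m ∪ q, m ∪ m ∪ p ∪ p, m ∪ m ∪ p), k ∪ k ∪ m ∪ p ∪ r(k, k, k) ∪ r(k, p, p))
Rebuild:  r(r(q ∪ r(p ∪ r(q, k, k) ∪ r(q, k, q), k, p) ∪ r(r(p, k, m) ∪ r(p, p, k) ∪ r(p, q, q), r(m ∪ q, k ∪ m ∪ q, k ∪ k ∪ m), k ∪ k ∪ m ∪ r(p, q, k)) ∪ r(r(r(k, m, m), r(k, q, p), k ∪ m ∪ m ∪ q), r(k ∪ m ∪ m ∪ q, m ∪ m ∪ p ∪ p, m ∪ m ∪ p), k ∪ k ∪ m ∪ p ∪ r(k, k, k) ∪ r(k, p, p)), q, p), k, p)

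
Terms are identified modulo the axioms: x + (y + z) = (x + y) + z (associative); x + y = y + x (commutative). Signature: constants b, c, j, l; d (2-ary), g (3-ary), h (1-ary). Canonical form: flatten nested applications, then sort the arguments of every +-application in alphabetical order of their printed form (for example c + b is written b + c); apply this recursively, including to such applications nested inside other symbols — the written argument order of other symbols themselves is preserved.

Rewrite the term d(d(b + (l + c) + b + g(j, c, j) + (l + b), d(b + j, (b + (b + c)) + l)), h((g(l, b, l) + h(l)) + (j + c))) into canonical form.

Answer: d(d(b + b + b + c + g(j, c, j) + l + l, d(b + j, b + b + c + l)), h(c + g(l, b, l) + h(l) + j))

Derivation:
Work inside:  b + (l + c) + b + g(j, c, j) + (l + b)
Merge nested applications:  b + l + c + b + g(j, c, j) + l + b
Sort:  b + b + b + c + g(j, c, j) + l + l
Rebuild:  d(d(b + b + b + c + g(j, c, j) + l + l, d(b + j, b + b + c + l)), h(c + g(l, b, l) + h(l) + j))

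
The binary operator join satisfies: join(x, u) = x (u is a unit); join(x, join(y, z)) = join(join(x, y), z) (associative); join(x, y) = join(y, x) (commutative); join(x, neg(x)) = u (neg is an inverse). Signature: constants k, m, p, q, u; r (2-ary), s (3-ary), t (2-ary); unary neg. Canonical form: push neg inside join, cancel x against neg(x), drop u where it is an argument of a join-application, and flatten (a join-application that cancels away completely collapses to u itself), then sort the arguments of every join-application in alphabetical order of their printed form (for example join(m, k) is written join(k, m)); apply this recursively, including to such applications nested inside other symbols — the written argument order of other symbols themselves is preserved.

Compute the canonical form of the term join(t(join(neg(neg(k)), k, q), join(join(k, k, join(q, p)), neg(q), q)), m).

Push neg inside:  distribute neg over join and collapse double neg
Combine occurrences:  join(t(join(k, k, q), join(k, k, p, q)), m)
Order the arguments:  join(m, t(join(k, k, q), join(k, k, p, q)))

Answer: join(m, t(join(k, k, q), join(k, k, p, q)))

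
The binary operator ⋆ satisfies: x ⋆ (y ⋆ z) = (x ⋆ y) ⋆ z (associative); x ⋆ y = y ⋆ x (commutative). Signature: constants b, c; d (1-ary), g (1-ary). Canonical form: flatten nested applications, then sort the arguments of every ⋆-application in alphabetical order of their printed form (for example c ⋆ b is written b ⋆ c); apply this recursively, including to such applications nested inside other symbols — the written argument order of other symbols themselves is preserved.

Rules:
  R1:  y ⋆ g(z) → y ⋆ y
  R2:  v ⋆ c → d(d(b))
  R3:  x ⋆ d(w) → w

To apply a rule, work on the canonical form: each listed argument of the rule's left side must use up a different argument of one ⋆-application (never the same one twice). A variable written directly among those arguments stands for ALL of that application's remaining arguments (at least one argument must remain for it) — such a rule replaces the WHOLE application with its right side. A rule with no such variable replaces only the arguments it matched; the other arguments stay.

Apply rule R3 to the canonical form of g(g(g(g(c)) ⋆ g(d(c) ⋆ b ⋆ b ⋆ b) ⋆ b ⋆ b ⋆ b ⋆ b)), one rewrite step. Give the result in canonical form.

Canonical form:  g(g(b ⋆ b ⋆ b ⋆ b ⋆ g(b ⋆ b ⋆ b ⋆ d(c)) ⋆ g(g(c))))
Apply R3:  consuming d(c);  w := c, x := b ⋆ b ⋆ b
The variable takes the whole remainder — replace the entire application.
Giving:  g(g(b ⋆ b ⋆ b ⋆ b ⋆ g(c) ⋆ g(g(c))))

Answer: g(g(b ⋆ b ⋆ b ⋆ b ⋆ g(c) ⋆ g(g(c))))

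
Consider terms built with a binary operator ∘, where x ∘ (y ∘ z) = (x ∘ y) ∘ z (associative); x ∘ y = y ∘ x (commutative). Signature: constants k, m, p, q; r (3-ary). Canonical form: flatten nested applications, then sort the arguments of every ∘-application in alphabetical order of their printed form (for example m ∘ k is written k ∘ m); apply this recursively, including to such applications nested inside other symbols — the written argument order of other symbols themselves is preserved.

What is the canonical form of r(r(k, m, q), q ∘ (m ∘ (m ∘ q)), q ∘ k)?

Answer: r(r(k, m, q), m ∘ m ∘ q ∘ q, k ∘ q)

Derivation:
Work inside:  q ∘ (m ∘ (m ∘ q))
Flatten:  q ∘ m ∘ m ∘ q
Sort arguments:  m ∘ m ∘ q ∘ q
Rebuild:  r(r(k, m, q), m ∘ m ∘ q ∘ q, k ∘ q)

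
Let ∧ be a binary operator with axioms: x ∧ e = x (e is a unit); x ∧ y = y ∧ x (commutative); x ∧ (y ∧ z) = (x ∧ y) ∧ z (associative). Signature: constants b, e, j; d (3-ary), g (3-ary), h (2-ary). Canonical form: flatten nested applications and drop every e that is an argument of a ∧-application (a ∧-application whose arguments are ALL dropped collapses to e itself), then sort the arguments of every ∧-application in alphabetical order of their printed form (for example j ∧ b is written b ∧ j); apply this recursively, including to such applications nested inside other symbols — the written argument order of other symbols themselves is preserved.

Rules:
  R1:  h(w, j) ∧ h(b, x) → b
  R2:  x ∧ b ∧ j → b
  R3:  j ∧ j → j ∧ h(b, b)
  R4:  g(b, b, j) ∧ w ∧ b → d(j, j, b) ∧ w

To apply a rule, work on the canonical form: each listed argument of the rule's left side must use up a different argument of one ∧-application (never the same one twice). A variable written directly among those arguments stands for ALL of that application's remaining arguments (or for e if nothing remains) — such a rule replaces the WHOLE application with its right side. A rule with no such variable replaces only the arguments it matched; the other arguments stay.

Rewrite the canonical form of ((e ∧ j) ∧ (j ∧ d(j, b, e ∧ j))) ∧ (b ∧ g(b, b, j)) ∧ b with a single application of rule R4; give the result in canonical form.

Canonical form:  b ∧ b ∧ d(j, b, j) ∧ g(b, b, j) ∧ j ∧ j
R4 matches:  uses b, g(b, b, j);  w := b ∧ d(j, b, j) ∧ j ∧ j
The extension variable absorbs all remaining arguments, so the whole application is rewritten.
Result:  b ∧ d(j, b, j) ∧ d(j, j, b) ∧ j ∧ j

Answer: b ∧ d(j, b, j) ∧ d(j, j, b) ∧ j ∧ j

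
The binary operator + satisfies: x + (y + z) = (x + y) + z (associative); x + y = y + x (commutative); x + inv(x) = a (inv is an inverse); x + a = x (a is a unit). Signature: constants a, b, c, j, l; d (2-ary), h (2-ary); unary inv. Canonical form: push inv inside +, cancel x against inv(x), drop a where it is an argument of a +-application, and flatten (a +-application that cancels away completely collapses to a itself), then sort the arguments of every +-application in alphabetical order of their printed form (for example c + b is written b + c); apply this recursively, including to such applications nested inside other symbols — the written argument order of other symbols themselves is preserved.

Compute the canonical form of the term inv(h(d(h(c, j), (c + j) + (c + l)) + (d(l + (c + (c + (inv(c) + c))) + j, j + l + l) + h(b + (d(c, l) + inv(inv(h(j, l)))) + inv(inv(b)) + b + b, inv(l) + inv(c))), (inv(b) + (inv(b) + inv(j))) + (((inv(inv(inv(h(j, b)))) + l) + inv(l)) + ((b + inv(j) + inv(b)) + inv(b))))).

Answer: inv(h(d(c + c + j + l, j + l + l) + d(h(c, j), c + c + j + l) + h(b + b + b + b + d(c, l) + h(j, l), inv(c) + inv(l)), inv(b) + inv(b) + inv(b) + inv(h(j, b)) + inv(j) + inv(j)))

Derivation:
Push inv inside:  distribute inv over + and collapse double inv
Collect terms:  inv(h(d(c + c + j + l, j + l + l) + d(h(c, j), c + c + j + l) + h(b + b + b + b + d(c, l) + h(j, l), inv(c) + inv(l)), inv(b) + inv(b) + inv(b) + inv(h(j, b)) + inv(j) + inv(j)))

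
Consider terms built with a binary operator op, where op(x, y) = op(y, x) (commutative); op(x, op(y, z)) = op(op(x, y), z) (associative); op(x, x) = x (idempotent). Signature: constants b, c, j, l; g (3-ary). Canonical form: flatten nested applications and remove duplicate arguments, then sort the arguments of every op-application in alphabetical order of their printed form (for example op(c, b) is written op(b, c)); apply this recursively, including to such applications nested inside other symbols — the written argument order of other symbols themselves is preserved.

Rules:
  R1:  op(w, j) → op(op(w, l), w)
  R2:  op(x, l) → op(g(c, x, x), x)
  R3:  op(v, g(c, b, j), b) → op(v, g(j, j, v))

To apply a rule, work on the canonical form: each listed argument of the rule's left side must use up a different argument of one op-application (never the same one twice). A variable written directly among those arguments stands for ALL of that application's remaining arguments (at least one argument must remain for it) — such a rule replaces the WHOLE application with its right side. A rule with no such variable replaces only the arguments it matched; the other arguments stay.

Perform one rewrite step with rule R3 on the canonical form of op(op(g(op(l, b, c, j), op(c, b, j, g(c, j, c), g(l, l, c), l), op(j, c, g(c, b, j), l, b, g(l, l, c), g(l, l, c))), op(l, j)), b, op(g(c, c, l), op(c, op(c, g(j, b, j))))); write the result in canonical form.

Canonical form:  op(b, c, g(c, c, l), g(j, b, j), g(op(b, c, j, l), op(b, c, g(c, j, c), g(l, l, c), j, l), op(b, c, g(c, b, j), g(l, l, c), j, l)), j, l)
R3 matches:  uses b, g(c, b, j);  v := op(c, g(l, l, c), j, l)
Every leftover argument binds to the variable; the entire application is replaced.
Result:  op(b, c, g(c, c, l), g(j, b, j), g(op(b, c, j, l), op(b, c, g(c, j, c), g(l, l, c), j, l), op(c, g(j, j, op(c, g(l, l, c), j, l)), g(l, l, c), j, l)), j, l)

Answer: op(b, c, g(c, c, l), g(j, b, j), g(op(b, c, j, l), op(b, c, g(c, j, c), g(l, l, c), j, l), op(c, g(j, j, op(c, g(l, l, c), j, l)), g(l, l, c), j, l)), j, l)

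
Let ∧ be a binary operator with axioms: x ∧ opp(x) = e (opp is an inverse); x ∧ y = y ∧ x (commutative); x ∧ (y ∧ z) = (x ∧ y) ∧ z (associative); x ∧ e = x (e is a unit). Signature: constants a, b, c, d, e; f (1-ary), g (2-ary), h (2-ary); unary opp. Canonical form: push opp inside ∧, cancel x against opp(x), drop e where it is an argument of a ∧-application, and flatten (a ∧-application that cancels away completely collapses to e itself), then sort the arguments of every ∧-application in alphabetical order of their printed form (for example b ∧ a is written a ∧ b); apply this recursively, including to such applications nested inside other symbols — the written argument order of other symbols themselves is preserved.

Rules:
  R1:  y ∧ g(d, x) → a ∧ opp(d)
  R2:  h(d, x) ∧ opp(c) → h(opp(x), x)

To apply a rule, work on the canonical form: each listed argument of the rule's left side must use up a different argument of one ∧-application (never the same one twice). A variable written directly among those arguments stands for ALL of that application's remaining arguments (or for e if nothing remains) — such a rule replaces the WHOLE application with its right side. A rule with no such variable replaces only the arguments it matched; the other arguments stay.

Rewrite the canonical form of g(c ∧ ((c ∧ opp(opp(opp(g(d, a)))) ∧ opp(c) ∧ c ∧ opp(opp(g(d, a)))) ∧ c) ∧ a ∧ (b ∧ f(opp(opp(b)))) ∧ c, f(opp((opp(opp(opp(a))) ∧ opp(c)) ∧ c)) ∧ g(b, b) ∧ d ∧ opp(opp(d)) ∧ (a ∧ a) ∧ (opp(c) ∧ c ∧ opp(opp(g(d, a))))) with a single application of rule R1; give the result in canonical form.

Answer: g(a ∧ b ∧ c ∧ c ∧ c ∧ c ∧ f(b), a ∧ opp(d))

Derivation:
Canonical form:  g(a ∧ b ∧ c ∧ c ∧ c ∧ c ∧ f(b), a ∧ a ∧ d ∧ d ∧ f(a) ∧ g(b, b) ∧ g(d, a))
R1 matches:  uses g(d, a);  x := a, y := a ∧ a ∧ d ∧ d ∧ f(a) ∧ g(b, b)
The extension variable absorbs all remaining arguments, so the whole application is rewritten.
Giving:  g(a ∧ b ∧ c ∧ c ∧ c ∧ c ∧ f(b), a ∧ opp(d))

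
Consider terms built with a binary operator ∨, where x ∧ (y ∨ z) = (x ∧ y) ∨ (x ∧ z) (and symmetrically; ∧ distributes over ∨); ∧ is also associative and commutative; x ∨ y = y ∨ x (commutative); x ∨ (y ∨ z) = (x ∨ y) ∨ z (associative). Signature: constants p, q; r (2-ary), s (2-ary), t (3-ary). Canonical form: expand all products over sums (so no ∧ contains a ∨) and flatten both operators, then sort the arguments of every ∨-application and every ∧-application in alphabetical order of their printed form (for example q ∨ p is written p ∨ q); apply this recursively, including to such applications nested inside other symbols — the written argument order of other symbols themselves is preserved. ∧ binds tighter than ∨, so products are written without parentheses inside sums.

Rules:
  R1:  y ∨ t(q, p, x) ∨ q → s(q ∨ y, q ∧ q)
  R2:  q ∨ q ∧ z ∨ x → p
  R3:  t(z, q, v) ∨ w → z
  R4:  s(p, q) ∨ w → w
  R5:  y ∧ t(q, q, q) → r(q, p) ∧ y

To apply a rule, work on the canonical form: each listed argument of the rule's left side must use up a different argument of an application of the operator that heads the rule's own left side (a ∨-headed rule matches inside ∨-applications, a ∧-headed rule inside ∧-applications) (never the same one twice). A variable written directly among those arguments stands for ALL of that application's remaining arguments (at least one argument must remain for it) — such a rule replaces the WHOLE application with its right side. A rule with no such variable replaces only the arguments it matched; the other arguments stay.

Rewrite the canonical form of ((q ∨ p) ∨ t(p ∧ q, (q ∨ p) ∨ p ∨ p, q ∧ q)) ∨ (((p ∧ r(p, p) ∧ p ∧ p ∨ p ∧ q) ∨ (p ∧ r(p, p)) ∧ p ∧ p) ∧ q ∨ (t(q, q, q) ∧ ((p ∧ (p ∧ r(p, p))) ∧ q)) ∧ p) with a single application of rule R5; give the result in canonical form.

Answer: p ∨ p ∧ p ∧ p ∧ q ∧ r(p, p) ∨ p ∧ p ∧ p ∧ q ∧ r(p, p) ∨ p ∧ p ∧ p ∧ q ∧ r(p, p) ∧ r(q, p) ∨ p ∧ q ∧ q ∨ q ∨ t(p ∧ q, p ∨ p ∨ p ∨ q, q ∧ q)

Derivation:
Canonical form:  p ∨ p ∧ p ∧ p ∧ q ∧ r(p, p) ∨ p ∧ p ∧ p ∧ q ∧ r(p, p) ∨ p ∧ p ∧ p ∧ q ∧ r(p, p) ∧ t(q, q, q) ∨ p ∧ q ∧ q ∨ q ∨ t(p ∧ q, p ∨ p ∨ p ∨ q, q ∧ q)
Apply R5:  consuming t(q, q, q);  y := p ∧ p ∧ p ∧ q ∧ r(p, p)
Every leftover argument binds to the variable; the entire application is replaced.
Giving:  p ∨ p ∧ p ∧ p ∧ q ∧ r(p, p) ∨ p ∧ p ∧ p ∧ q ∧ r(p, p) ∨ p ∧ p ∧ p ∧ q ∧ r(p, p) ∧ r(q, p) ∨ p ∧ q ∧ q ∨ q ∨ t(p ∧ q, p ∨ p ∨ p ∨ q, q ∧ q)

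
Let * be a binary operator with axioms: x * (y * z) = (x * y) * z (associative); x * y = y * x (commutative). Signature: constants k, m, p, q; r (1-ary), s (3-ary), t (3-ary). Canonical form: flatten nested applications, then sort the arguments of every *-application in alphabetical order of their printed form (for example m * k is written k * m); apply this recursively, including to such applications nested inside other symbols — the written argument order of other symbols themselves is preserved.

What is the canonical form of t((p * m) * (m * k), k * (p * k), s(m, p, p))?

Work inside:  (p * m) * (m * k)
Un-nest:  p * m * m * k
Order the arguments:  k * m * m * p
Rebuild:  t(k * m * m * p, k * k * p, s(m, p, p))

Answer: t(k * m * m * p, k * k * p, s(m, p, p))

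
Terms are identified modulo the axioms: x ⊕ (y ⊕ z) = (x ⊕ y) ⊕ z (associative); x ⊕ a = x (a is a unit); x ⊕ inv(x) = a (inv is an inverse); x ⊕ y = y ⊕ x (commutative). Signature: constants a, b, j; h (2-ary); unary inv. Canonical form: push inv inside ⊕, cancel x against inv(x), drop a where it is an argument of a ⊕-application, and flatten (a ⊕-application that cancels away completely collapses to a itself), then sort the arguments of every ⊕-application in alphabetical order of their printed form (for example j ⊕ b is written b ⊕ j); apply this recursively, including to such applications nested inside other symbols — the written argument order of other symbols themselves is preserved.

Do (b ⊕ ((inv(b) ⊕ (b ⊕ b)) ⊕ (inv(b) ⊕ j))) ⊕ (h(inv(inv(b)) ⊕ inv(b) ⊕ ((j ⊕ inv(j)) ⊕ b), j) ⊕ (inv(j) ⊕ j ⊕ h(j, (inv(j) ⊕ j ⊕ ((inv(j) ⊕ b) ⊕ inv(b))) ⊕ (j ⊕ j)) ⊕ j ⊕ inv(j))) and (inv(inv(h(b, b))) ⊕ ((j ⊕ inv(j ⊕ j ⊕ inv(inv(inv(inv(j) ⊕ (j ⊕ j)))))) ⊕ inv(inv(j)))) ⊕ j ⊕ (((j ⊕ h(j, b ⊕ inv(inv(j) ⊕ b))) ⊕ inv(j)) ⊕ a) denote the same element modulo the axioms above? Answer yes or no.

Answer: no — b ⊕ h(b, j) ⊕ h(j, j) ⊕ j vs h(b, b) ⊕ h(j, j) ⊕ j ⊕ j

Derivation:
Left:  (b ⊕ ((inv(b) ⊕ (b ⊕ b)) ⊕ (inv(b) ⊕ j))) ⊕ (h(inv(inv(b)) ⊕ inv(b) ⊕ ((j ⊕ inv(j)) ⊕ b), j) ⊕ (inv(j) ⊕ j ⊕ h(j, (inv(j) ⊕ j ⊕ ((inv(j) ⊕ b) ⊕ inv(b))) ⊕ (j ⊕ j)) ⊕ j ⊕ inv(j)))
  Push inv inside:  distribute inv over ⊕ and collapse double inv
  Combine occurrences:  b ⊕ j ⊕ h(b, j) ⊕ h(j, j)
  Sort:  b ⊕ h(b, j) ⊕ h(j, j) ⊕ j
Right:  (inv(inv(h(b, b))) ⊕ ((j ⊕ inv(j ⊕ j ⊕ inv(inv(inv(inv(j) ⊕ (j ⊕ j)))))) ⊕ inv(inv(j)))) ⊕ j ⊕ (((j ⊕ h(j, b ⊕ inv(inv(j) ⊕ b))) ⊕ inv(j)) ⊕ a)
  Push inv inside:  distribute inv over ⊕ and collapse double inv
  Collect:  h(b, b) ⊕ j ⊕ j ⊕ h(j, j)
  Sort arguments:  h(b, b) ⊕ h(j, j) ⊕ j ⊕ j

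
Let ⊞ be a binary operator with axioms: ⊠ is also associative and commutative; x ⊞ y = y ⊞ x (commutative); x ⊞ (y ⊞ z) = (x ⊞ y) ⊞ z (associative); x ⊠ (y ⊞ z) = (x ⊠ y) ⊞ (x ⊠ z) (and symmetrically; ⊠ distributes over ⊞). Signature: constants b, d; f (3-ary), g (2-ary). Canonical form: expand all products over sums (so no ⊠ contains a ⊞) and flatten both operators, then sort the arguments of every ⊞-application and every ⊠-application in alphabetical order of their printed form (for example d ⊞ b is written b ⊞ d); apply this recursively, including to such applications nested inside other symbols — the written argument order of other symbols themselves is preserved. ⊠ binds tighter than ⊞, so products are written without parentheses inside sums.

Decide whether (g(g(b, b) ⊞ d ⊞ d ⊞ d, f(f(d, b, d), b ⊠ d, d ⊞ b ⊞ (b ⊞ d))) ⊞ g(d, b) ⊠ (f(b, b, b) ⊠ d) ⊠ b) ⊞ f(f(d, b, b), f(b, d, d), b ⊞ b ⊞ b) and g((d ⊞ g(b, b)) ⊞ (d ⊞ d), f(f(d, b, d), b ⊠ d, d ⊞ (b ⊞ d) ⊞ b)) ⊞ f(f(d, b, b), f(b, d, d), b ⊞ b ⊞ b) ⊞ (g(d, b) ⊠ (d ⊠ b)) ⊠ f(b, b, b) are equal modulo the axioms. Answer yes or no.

Left:  (g(g(b, b) ⊞ d ⊞ d ⊞ d, f(f(d, b, d), b ⊠ d, d ⊞ b ⊞ (b ⊞ d))) ⊞ g(d, b) ⊠ (f(b, b, b) ⊠ d) ⊠ b) ⊞ f(f(d, b, b), f(b, d, d), b ⊞ b ⊞ b)
  Merge nested applications:  g(d ⊞ d ⊞ d ⊞ g(b, b), f(f(d, b, d), b ⊠ d, b ⊞ b ⊞ d ⊞ d)) ⊞ b ⊠ d ⊠ f(b, b, b) ⊠ g(d, b) ⊞ f(f(d, b, b), f(b, d, d), b ⊞ b ⊞ b)
  Sort:  b ⊠ d ⊠ f(b, b, b) ⊠ g(d, b) ⊞ f(f(d, b, b), f(b, d, d), b ⊞ b ⊞ b) ⊞ g(d ⊞ d ⊞ d ⊞ g(b, b), f(f(d, b, d), b ⊠ d, b ⊞ b ⊞ d ⊞ d))
Right:  g((d ⊞ g(b, b)) ⊞ (d ⊞ d), f(f(d, b, d), b ⊠ d, d ⊞ (b ⊞ d) ⊞ b)) ⊞ f(f(d, b, b), f(b, d, d), b ⊞ b ⊞ b) ⊞ (g(d, b) ⊠ (d ⊠ b)) ⊠ f(b, b, b)
  Un-nest:  g(d ⊞ d ⊞ d ⊞ g(b, b), f(f(d, b, d), b ⊠ d, b ⊞ b ⊞ d ⊞ d)) ⊞ f(f(d, b, b), f(b, d, d), b ⊞ b ⊞ b) ⊞ b ⊠ d ⊠ f(b, b, b) ⊠ g(d, b)
  Order the arguments:  b ⊠ d ⊠ f(b, b, b) ⊠ g(d, b) ⊞ f(f(d, b, b), f(b, d, d), b ⊞ b ⊞ b) ⊞ g(d ⊞ d ⊞ d ⊞ g(b, b), f(f(d, b, d), b ⊠ d, b ⊞ b ⊞ d ⊞ d))

Answer: yes — both canonical forms are b ⊠ d ⊠ f(b, b, b) ⊠ g(d, b) ⊞ f(f(d, b, b), f(b, d, d), b ⊞ b ⊞ b) ⊞ g(d ⊞ d ⊞ d ⊞ g(b, b), f(f(d, b, d), b ⊠ d, b ⊞ b ⊞ d ⊞ d))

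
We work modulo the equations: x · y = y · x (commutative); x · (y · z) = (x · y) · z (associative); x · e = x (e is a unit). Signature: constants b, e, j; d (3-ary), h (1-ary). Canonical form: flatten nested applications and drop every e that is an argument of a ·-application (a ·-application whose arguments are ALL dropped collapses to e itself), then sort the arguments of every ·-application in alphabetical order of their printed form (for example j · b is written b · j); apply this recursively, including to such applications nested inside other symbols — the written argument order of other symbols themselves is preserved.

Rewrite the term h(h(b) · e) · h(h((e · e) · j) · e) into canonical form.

Simplify inside:  h(h(b) · e)  →  h(h(b))
Canonicalize subterm:  h(h((e · e) · j) · e)  →  h(h(j))
Order the arguments:  h(h(b)) · h(h(j))

Answer: h(h(b)) · h(h(j))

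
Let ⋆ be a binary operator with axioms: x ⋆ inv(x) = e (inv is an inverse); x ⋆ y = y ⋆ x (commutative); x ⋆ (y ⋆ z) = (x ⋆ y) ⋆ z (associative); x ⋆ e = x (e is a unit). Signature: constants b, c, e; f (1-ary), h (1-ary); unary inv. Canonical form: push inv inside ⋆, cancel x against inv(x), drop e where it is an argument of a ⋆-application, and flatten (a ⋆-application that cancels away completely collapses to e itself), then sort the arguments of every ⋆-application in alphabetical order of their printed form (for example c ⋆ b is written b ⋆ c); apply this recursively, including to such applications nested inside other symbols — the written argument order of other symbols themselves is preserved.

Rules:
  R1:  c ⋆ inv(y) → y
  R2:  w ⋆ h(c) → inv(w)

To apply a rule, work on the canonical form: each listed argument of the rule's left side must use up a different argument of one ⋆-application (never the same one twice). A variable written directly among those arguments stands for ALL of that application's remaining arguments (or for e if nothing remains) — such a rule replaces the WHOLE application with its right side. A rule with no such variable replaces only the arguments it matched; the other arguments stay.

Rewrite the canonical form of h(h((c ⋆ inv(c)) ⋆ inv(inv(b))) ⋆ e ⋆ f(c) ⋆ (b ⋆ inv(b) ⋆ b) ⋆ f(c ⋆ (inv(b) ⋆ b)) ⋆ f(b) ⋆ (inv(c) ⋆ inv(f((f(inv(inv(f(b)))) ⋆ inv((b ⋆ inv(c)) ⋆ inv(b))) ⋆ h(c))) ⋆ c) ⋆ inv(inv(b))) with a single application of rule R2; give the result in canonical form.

Answer: h(b ⋆ b ⋆ f(b) ⋆ f(c) ⋆ f(c) ⋆ h(b) ⋆ inv(f(inv(c) ⋆ inv(f(f(b))))))

Derivation:
Canonical form:  h(b ⋆ b ⋆ f(b) ⋆ f(c) ⋆ f(c) ⋆ h(b) ⋆ inv(f(c ⋆ f(f(b)) ⋆ h(c))))
Match R2:  consume h(c);  w := c ⋆ f(f(b))
The variable takes the whole remainder — replace the entire application.
Giving:  h(b ⋆ b ⋆ f(b) ⋆ f(c) ⋆ f(c) ⋆ h(b) ⋆ inv(f(inv(c) ⋆ inv(f(f(b))))))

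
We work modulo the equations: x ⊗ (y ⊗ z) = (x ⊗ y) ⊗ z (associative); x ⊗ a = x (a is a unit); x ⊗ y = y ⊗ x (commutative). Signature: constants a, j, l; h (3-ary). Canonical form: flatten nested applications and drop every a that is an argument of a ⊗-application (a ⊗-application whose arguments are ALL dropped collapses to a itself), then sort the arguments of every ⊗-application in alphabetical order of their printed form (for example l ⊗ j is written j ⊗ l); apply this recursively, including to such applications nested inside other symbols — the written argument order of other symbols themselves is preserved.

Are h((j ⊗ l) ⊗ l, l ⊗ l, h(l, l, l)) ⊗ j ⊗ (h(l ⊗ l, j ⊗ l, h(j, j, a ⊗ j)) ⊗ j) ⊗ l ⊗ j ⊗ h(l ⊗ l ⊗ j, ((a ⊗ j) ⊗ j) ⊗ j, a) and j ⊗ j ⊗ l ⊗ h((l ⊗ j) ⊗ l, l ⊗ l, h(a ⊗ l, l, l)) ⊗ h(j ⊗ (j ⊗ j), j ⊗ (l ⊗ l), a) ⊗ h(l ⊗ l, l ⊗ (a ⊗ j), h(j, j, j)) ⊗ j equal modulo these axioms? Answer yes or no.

Answer: no — h(j ⊗ l ⊗ l, j ⊗ j ⊗ j, a) ⊗ h(j ⊗ l ⊗ l, l ⊗ l, h(l, l, l)) ⊗ h(l ⊗ l, j ⊗ l, h(j, j, j)) ⊗ j ⊗ j ⊗ j ⊗ l vs h(j ⊗ j ⊗ j, j ⊗ l ⊗ l, a) ⊗ h(j ⊗ l ⊗ l, l ⊗ l, h(l, l, l)) ⊗ h(l ⊗ l, j ⊗ l, h(j, j, j)) ⊗ j ⊗ j ⊗ j ⊗ l

Derivation:
Left:  h((j ⊗ l) ⊗ l, l ⊗ l, h(l, l, l)) ⊗ j ⊗ (h(l ⊗ l, j ⊗ l, h(j, j, a ⊗ j)) ⊗ j) ⊗ l ⊗ j ⊗ h(l ⊗ l ⊗ j, ((a ⊗ j) ⊗ j) ⊗ j, a)
  Un-nest:  h((j ⊗ l) ⊗ l, l ⊗ l, h(l, l, l)) ⊗ j ⊗ h(l ⊗ l, j ⊗ l, h(j, j, a ⊗ j)) ⊗ j ⊗ l ⊗ j ⊗ h(l ⊗ l ⊗ j, ((a ⊗ j) ⊗ j) ⊗ j, a)
  Canonicalize subterm:  h((j ⊗ l) ⊗ l, l ⊗ l, h(l, l, l))  →  h(j ⊗ l ⊗ l, l ⊗ l, h(l, l, l))
  Simplify inside:  h(l ⊗ l, j ⊗ l, h(j, j, a ⊗ j))  →  h(l ⊗ l, j ⊗ l, h(j, j, j))
  Inside:  h(l ⊗ l ⊗ j, ((a ⊗ j) ⊗ j) ⊗ j, a)  →  h(j ⊗ l ⊗ l, j ⊗ j ⊗ j, a)
  Sort:  h(j ⊗ l ⊗ l, j ⊗ j ⊗ j, a) ⊗ h(j ⊗ l ⊗ l, l ⊗ l, h(l, l, l)) ⊗ h(l ⊗ l, j ⊗ l, h(j, j, j)) ⊗ j ⊗ j ⊗ j ⊗ l
Right:  j ⊗ j ⊗ l ⊗ h((l ⊗ j) ⊗ l, l ⊗ l, h(a ⊗ l, l, l)) ⊗ h(j ⊗ (j ⊗ j), j ⊗ (l ⊗ l), a) ⊗ h(l ⊗ l, l ⊗ (a ⊗ j), h(j, j, j)) ⊗ j
  Canonicalize subterm:  h((l ⊗ j) ⊗ l, l ⊗ l, h(a ⊗ l, l, l))  →  h(j ⊗ l ⊗ l, l ⊗ l, h(l, l, l))
  Inside:  h(j ⊗ (j ⊗ j), j ⊗ (l ⊗ l), a)  →  h(j ⊗ j ⊗ j, j ⊗ l ⊗ l, a)
  Inside:  h(l ⊗ l, l ⊗ (a ⊗ j), h(j, j, j))  →  h(l ⊗ l, j ⊗ l, h(j, j, j))
  Sort:  h(j ⊗ j ⊗ j, j ⊗ l ⊗ l, a) ⊗ h(j ⊗ l ⊗ l, l ⊗ l, h(l, l, l)) ⊗ h(l ⊗ l, j ⊗ l, h(j, j, j)) ⊗ j ⊗ j ⊗ j ⊗ l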